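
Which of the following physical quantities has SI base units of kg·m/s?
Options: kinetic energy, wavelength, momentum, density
Checking the SI base units of each option:
  kinetic energy (E = ½mv²): kg·m²/s²  ✗
  wavelength (λ = v/f): m  ✗
  momentum (p = mv): kg·m/s  ✓ matches
  density (ρ = m/V): kg/m³  ✗

Only momentum has units kg·m/s.

Answer: momentum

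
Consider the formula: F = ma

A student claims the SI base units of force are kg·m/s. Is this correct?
Units of each symbol in F = ma:
  m (mass): kg
  a (acceleration): m/s²

Multiplying the contributions: [kg] · [m/s²]
Adding exponents of each base unit: kg: 1, m: 1, s: -2
SI base units of force: kg·m/s²

The claimed units kg·m/s (exponents kg: 1, m: 1, s: -1) do not match the derived units kg·m/s² (exponents kg: 1, m: 1, s: -2), so the claim is incorrect.

Answer: No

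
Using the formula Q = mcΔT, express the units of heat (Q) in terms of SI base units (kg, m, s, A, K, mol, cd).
Units of each symbol in Q = mcΔT:
  m (mass): kg
  c (specific heat capacity, in J/(kg·K)): m²/(s²·K)
  ΔT (temperature change): K

Multiplying the contributions: [kg] · [m²/(s²·K)] · [K]
Adding exponents of each base unit: kg: 1, m: 2, s: -2
SI base units of heat: kg·m²/s²

Answer: kg·m²/s²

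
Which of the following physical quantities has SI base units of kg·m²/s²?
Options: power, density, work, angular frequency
Checking the SI base units of each option:
  power (P = W/t): kg·m²/s³  ✗
  density (ρ = m/V): kg/m³  ✗
  work (W = Fd): kg·m²/s²  ✓ matches
  angular frequency (ω = 2πf): 1/s  ✗

Only work has units kg·m²/s².

Answer: work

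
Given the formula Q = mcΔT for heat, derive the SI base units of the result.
Units of each symbol in Q = mcΔT:
  m (mass): kg
  c (specific heat capacity, in J/(kg·K)): m²/(s²·K)
  ΔT (temperature change): K

Multiplying the contributions: [kg] · [m²/(s²·K)] · [K]
Adding exponents of each base unit: kg: 1, m: 2, s: -2
SI base units of heat: kg·m²/s²

Answer: kg·m²/s²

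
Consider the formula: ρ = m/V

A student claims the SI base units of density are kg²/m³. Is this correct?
Units of each symbol in ρ = m/V:
  m (mass): kg
  V (volume): m³  → in the denominator, contributes 1/m³

Multiplying the contributions: [kg] · [1/m³]
Adding exponents of each base unit: kg: 1, m: -3
SI base units of density: kg/m³

The claimed units kg²/m³ (exponents kg: 2, m: -3) do not match the derived units kg/m³ (exponents kg: 1, m: -3), so the claim is incorrect.

Answer: No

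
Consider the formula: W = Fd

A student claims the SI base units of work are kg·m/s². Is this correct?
Units of each symbol in W = Fd:
  F (force): kg·m/s²
  d (displacement): m

Multiplying the contributions: [kg·m/s²] · [m]
Adding exponents of each base unit: kg: 1, m: 2, s: -2
SI base units of work: kg·m²/s²

The claimed units kg·m/s² (exponents kg: 1, m: 1, s: -2) do not match the derived units kg·m²/s² (exponents kg: 1, m: 2, s: -2), so the claim is incorrect.

Answer: No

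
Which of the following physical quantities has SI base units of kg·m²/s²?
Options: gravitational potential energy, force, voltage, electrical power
Checking the SI base units of each option:
  gravitational potential energy (U = -GMm/r): kg·m²/s²  ✓ matches
  force (F = ma): kg·m/s²  ✗
  voltage (V = IR): kg·m²/(s³·A)  ✗
  electrical power (P = IV): kg·m²/s³  ✗

Only gravitational potential energy has units kg·m²/s².

Answer: gravitational potential energy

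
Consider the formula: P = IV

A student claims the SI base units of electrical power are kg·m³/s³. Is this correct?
Units of each symbol in P = IV:
  I (current): A
  V (voltage, in volts): kg·m²/(s³·A)

Multiplying the contributions: [A] · [kg·m²/(s³·A)]
Adding exponents of each base unit: kg: 1, m: 2, s: -3
SI base units of electrical power: kg·m²/s³

The claimed units kg·m³/s³ (exponents kg: 1, m: 3, s: -3) do not match the derived units kg·m²/s³ (exponents kg: 1, m: 2, s: -3), so the claim is incorrect.

Answer: No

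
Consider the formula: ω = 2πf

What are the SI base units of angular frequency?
Units of each symbol in ω = 2πf:
  f (frequency): 1/s
  The factor 2π is dimensionless.

Multiplying the contributions: [1/s]
Adding exponents of each base unit: s: -1
SI base units of angular frequency: 1/s

Answer: 1/s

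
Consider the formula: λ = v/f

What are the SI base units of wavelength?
Units of each symbol in λ = v/f:
  v (wave speed): m/s
  f (frequency): 1/s  → in the denominator, contributes s

Multiplying the contributions: [m/s] · [s]
Adding exponents of each base unit: m: 1
SI base units of wavelength: m

Answer: m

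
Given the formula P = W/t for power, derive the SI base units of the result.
Units of each symbol in P = W/t:
  W (work): kg·m²/s²
  t (time): s  → in the denominator, contributes 1/s

Multiplying the contributions: [kg·m²/s²] · [1/s]
Adding exponents of each base unit: kg: 1, m: 2, s: -3
SI base units of power: kg·m²/s³

Answer: kg·m²/s³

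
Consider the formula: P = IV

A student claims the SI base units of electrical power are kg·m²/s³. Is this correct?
Units of each symbol in P = IV:
  I (current): A
  V (voltage, in volts): kg·m²/(s³·A)

Multiplying the contributions: [A] · [kg·m²/(s³·A)]
Adding exponents of each base unit: kg: 1, m: 2, s: -3
SI base units of electrical power: kg·m²/s³

The claimed units kg·m²/s³ match the derived units, so the claim is correct.

Answer: Yes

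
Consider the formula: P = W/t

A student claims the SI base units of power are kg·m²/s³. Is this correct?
Units of each symbol in P = W/t:
  W (work): kg·m²/s²
  t (time): s  → in the denominator, contributes 1/s

Multiplying the contributions: [kg·m²/s²] · [1/s]
Adding exponents of each base unit: kg: 1, m: 2, s: -3
SI base units of power: kg·m²/s³

The claimed units kg·m²/s³ match the derived units, so the claim is correct.

Answer: Yes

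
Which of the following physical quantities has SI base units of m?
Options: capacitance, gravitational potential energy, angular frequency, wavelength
Checking the SI base units of each option:
  capacitance (C = Q/V): s⁴·A²/(kg·m²)  ✗
  gravitational potential energy (U = -GMm/r): kg·m²/s²  ✗
  angular frequency (ω = 2πf): 1/s  ✗
  wavelength (λ = v/f): m  ✓ matches

Only wavelength has units m.

Answer: wavelength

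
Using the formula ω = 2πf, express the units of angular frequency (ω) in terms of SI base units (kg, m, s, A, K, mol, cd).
Units of each symbol in ω = 2πf:
  f (frequency): 1/s
  The factor 2π is dimensionless.

Multiplying the contributions: [1/s]
Adding exponents of each base unit: s: -1
SI base units of angular frequency: 1/s

Answer: 1/s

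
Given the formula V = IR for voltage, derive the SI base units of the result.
Units of each symbol in V = IR:
  I (current): A
  R (resistance, in ohms): kg·m²/(s³·A²)

Multiplying the contributions: [A] · [kg·m²/(s³·A²)]
Adding exponents of each base unit: kg: 1, m: 2, s: -3, A: -1
SI base units of voltage: kg·m²/(s³·A)

Answer: kg·m²/(s³·A)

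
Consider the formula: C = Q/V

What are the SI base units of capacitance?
Units of each symbol in C = Q/V:
  Q (charge, in coulombs): s·A
  V (voltage, in volts): kg·m²/(s³·A)  → in the denominator, contributes s³·A/(kg·m²)

Multiplying the contributions: [s·A] · [s³·A/(kg·m²)]
Adding exponents of each base unit: kg: -1, m: -2, s: 4, A: 2
SI base units of capacitance: s⁴·A²/(kg·m²)

Answer: s⁴·A²/(kg·m²)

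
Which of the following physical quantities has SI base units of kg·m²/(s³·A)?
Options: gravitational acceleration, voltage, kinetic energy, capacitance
Checking the SI base units of each option:
  gravitational acceleration (g = GM/r²): m/s²  ✗
  voltage (V = IR): kg·m²/(s³·A)  ✓ matches
  kinetic energy (E = ½mv²): kg·m²/s²  ✗
  capacitance (C = Q/V): s⁴·A²/(kg·m²)  ✗

Only voltage has units kg·m²/(s³·A).

Answer: voltage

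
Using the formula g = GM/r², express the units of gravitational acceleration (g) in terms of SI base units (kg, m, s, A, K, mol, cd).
Units of each symbol in g = GM/r²:
  G (gravitational constant): m³/(kg·s²)
  M (mass): kg
  r (distance): m  → to the power 2 in the denominator, contributes 1/m²

Multiplying the contributions: [m³/(kg·s²)] · [kg] · [1/m²]
Adding exponents of each base unit: m: 1, s: -2
SI base units of gravitational acceleration: m/s²

Answer: m/s²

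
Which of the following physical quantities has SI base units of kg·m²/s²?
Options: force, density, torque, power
Checking the SI base units of each option:
  force (F = ma): kg·m/s²  ✗
  density (ρ = m/V): kg/m³  ✗
  torque (τ = Fr): kg·m²/s²  ✓ matches
  power (P = W/t): kg·m²/s³  ✗

Only torque has units kg·m²/s².

Answer: torque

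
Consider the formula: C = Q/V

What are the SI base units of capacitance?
Units of each symbol in C = Q/V:
  Q (charge, in coulombs): s·A
  V (voltage, in volts): kg·m²/(s³·A)  → in the denominator, contributes s³·A/(kg·m²)

Multiplying the contributions: [s·A] · [s³·A/(kg·m²)]
Adding exponents of each base unit: kg: -1, m: -2, s: 4, A: 2
SI base units of capacitance: s⁴·A²/(kg·m²)

Answer: s⁴·A²/(kg·m²)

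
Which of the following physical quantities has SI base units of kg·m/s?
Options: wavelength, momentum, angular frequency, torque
Checking the SI base units of each option:
  wavelength (λ = v/f): m  ✗
  momentum (p = mv): kg·m/s  ✓ matches
  angular frequency (ω = 2πf): 1/s  ✗
  torque (τ = Fr): kg·m²/s²  ✗

Only momentum has units kg·m/s.

Answer: momentum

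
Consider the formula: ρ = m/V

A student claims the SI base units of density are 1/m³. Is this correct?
Units of each symbol in ρ = m/V:
  m (mass): kg
  V (volume): m³  → in the denominator, contributes 1/m³

Multiplying the contributions: [kg] · [1/m³]
Adding exponents of each base unit: kg: 1, m: -3
SI base units of density: kg/m³

The claimed units 1/m³ (exponents m: -3) do not match the derived units kg/m³ (exponents kg: 1, m: -3), so the claim is incorrect.

Answer: No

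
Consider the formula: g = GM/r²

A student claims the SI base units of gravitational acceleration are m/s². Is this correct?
Units of each symbol in g = GM/r²:
  G (gravitational constant): m³/(kg·s²)
  M (mass): kg
  r (distance): m  → to the power 2 in the denominator, contributes 1/m²

Multiplying the contributions: [m³/(kg·s²)] · [kg] · [1/m²]
Adding exponents of each base unit: m: 1, s: -2
SI base units of gravitational acceleration: m/s²

The claimed units m/s² match the derived units, so the claim is correct.

Answer: Yes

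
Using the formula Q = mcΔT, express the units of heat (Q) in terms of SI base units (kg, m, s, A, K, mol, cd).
Units of each symbol in Q = mcΔT:
  m (mass): kg
  c (specific heat capacity, in J/(kg·K)): m²/(s²·K)
  ΔT (temperature change): K

Multiplying the contributions: [kg] · [m²/(s²·K)] · [K]
Adding exponents of each base unit: kg: 1, m: 2, s: -2
SI base units of heat: kg·m²/s²

Answer: kg·m²/s²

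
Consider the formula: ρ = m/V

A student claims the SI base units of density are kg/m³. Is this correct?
Units of each symbol in ρ = m/V:
  m (mass): kg
  V (volume): m³  → in the denominator, contributes 1/m³

Multiplying the contributions: [kg] · [1/m³]
Adding exponents of each base unit: kg: 1, m: -3
SI base units of density: kg/m³

The claimed units kg/m³ match the derived units, so the claim is correct.

Answer: Yes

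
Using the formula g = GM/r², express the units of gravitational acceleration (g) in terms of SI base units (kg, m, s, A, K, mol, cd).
Units of each symbol in g = GM/r²:
  G (gravitational constant): m³/(kg·s²)
  M (mass): kg
  r (distance): m  → to the power 2 in the denominator, contributes 1/m²

Multiplying the contributions: [m³/(kg·s²)] · [kg] · [1/m²]
Adding exponents of each base unit: m: 1, s: -2
SI base units of gravitational acceleration: m/s²

Answer: m/s²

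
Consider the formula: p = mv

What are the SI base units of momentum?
Units of each symbol in p = mv:
  m (mass): kg
  v (velocity): m/s

Multiplying the contributions: [kg] · [m/s]
Adding exponents of each base unit: kg: 1, m: 1, s: -1
SI base units of momentum: kg·m/s

Answer: kg·m/s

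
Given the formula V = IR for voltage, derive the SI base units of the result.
Units of each symbol in V = IR:
  I (current): A
  R (resistance, in ohms): kg·m²/(s³·A²)

Multiplying the contributions: [A] · [kg·m²/(s³·A²)]
Adding exponents of each base unit: kg: 1, m: 2, s: -3, A: -1
SI base units of voltage: kg·m²/(s³·A)

Answer: kg·m²/(s³·A)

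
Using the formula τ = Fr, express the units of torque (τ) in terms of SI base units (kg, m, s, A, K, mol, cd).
Units of each symbol in τ = Fr:
  F (force): kg·m/s²
  r (lever arm): m

Multiplying the contributions: [kg·m/s²] · [m]
Adding exponents of each base unit: kg: 1, m: 2, s: -2
SI base units of torque: kg·m²/s²

Answer: kg·m²/s²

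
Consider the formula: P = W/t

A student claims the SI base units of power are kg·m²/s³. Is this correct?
Units of each symbol in P = W/t:
  W (work): kg·m²/s²
  t (time): s  → in the denominator, contributes 1/s

Multiplying the contributions: [kg·m²/s²] · [1/s]
Adding exponents of each base unit: kg: 1, m: 2, s: -3
SI base units of power: kg·m²/s³

The claimed units kg·m²/s³ match the derived units, so the claim is correct.

Answer: Yes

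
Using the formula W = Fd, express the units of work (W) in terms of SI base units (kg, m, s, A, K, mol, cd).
Units of each symbol in W = Fd:
  F (force): kg·m/s²
  d (displacement): m

Multiplying the contributions: [kg·m/s²] · [m]
Adding exponents of each base unit: kg: 1, m: 2, s: -2
SI base units of work: kg·m²/s²

Answer: kg·m²/s²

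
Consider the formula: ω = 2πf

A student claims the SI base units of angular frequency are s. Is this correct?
Units of each symbol in ω = 2πf:
  f (frequency): 1/s
  The factor 2π is dimensionless.

Multiplying the contributions: [1/s]
Adding exponents of each base unit: s: -1
SI base units of angular frequency: 1/s

The claimed units s (exponents s: 1) do not match the derived units 1/s (exponents s: -1), so the claim is incorrect.

Answer: No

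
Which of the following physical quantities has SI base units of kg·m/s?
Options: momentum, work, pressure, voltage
Checking the SI base units of each option:
  momentum (p = mv): kg·m/s  ✓ matches
  work (W = Fd): kg·m²/s²  ✗
  pressure (P = F/A): kg/(m·s²)  ✗
  voltage (V = IR): kg·m²/(s³·A)  ✗

Only momentum has units kg·m/s.

Answer: momentum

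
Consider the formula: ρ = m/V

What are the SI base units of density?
Units of each symbol in ρ = m/V:
  m (mass): kg
  V (volume): m³  → in the denominator, contributes 1/m³

Multiplying the contributions: [kg] · [1/m³]
Adding exponents of each base unit: kg: 1, m: -3
SI base units of density: kg/m³

Answer: kg/m³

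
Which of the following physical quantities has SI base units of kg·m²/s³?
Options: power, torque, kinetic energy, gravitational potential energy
Checking the SI base units of each option:
  power (P = W/t): kg·m²/s³  ✓ matches
  torque (τ = Fr): kg·m²/s²  ✗
  kinetic energy (E = ½mv²): kg·m²/s²  ✗
  gravitational potential energy (U = -GMm/r): kg·m²/s²  ✗

Only power has units kg·m²/s³.

Answer: power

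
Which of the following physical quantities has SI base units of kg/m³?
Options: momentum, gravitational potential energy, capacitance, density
Checking the SI base units of each option:
  momentum (p = mv): kg·m/s  ✗
  gravitational potential energy (U = -GMm/r): kg·m²/s²  ✗
  capacitance (C = Q/V): s⁴·A²/(kg·m²)  ✗
  density (ρ = m/V): kg/m³  ✓ matches

Only density has units kg/m³.

Answer: density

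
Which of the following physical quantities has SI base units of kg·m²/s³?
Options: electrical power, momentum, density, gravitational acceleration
Checking the SI base units of each option:
  electrical power (P = IV): kg·m²/s³  ✓ matches
  momentum (p = mv): kg·m/s  ✗
  density (ρ = m/V): kg/m³  ✗
  gravitational acceleration (g = GM/r²): m/s²  ✗

Only electrical power has units kg·m²/s³.

Answer: electrical power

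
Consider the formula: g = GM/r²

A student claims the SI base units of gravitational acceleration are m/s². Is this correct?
Units of each symbol in g = GM/r²:
  G (gravitational constant): m³/(kg·s²)
  M (mass): kg
  r (distance): m  → to the power 2 in the denominator, contributes 1/m²

Multiplying the contributions: [m³/(kg·s²)] · [kg] · [1/m²]
Adding exponents of each base unit: m: 1, s: -2
SI base units of gravitational acceleration: m/s²

The claimed units m/s² match the derived units, so the claim is correct.

Answer: Yes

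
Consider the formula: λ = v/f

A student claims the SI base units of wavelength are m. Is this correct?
Units of each symbol in λ = v/f:
  v (wave speed): m/s
  f (frequency): 1/s  → in the denominator, contributes s

Multiplying the contributions: [m/s] · [s]
Adding exponents of each base unit: m: 1
SI base units of wavelength: m

The claimed units m match the derived units, so the claim is correct.

Answer: Yes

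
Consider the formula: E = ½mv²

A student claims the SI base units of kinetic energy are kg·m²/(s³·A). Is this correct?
Units of each symbol in E = ½mv²:
  m (mass): kg
  v (speed): m/s  → to the power 2, contributes m²/s²
  The factor ½ is dimensionless.

Multiplying the contributions: [kg] · [m²/s²]
Adding exponents of each base unit: kg: 1, m: 2, s: -2
SI base units of kinetic energy: kg·m²/s²

The claimed units kg·m²/(s³·A) (exponents kg: 1, m: 2, s: -3, A: -1) do not match the derived units kg·m²/s² (exponents kg: 1, m: 2, s: -2), so the claim is incorrect.

Answer: No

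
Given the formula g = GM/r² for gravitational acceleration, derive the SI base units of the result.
Units of each symbol in g = GM/r²:
  G (gravitational constant): m³/(kg·s²)
  M (mass): kg
  r (distance): m  → to the power 2 in the denominator, contributes 1/m²

Multiplying the contributions: [m³/(kg·s²)] · [kg] · [1/m²]
Adding exponents of each base unit: m: 1, s: -2
SI base units of gravitational acceleration: m/s²

Answer: m/s²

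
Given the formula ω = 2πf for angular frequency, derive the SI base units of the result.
Units of each symbol in ω = 2πf:
  f (frequency): 1/s
  The factor 2π is dimensionless.

Multiplying the contributions: [1/s]
Adding exponents of each base unit: s: -1
SI base units of angular frequency: 1/s

Answer: 1/s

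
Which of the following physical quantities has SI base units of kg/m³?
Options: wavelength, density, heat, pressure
Checking the SI base units of each option:
  wavelength (λ = v/f): m  ✗
  density (ρ = m/V): kg/m³  ✓ matches
  heat (Q = mcΔT): kg·m²/s²  ✗
  pressure (P = F/A): kg/(m·s²)  ✗

Only density has units kg/m³.

Answer: density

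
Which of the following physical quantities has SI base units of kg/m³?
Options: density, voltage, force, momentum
Checking the SI base units of each option:
  density (ρ = m/V): kg/m³  ✓ matches
  voltage (V = IR): kg·m²/(s³·A)  ✗
  force (F = ma): kg·m/s²  ✗
  momentum (p = mv): kg·m/s  ✗

Only density has units kg/m³.

Answer: density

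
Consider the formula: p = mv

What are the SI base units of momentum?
Units of each symbol in p = mv:
  m (mass): kg
  v (velocity): m/s

Multiplying the contributions: [kg] · [m/s]
Adding exponents of each base unit: kg: 1, m: 1, s: -1
SI base units of momentum: kg·m/s

Answer: kg·m/s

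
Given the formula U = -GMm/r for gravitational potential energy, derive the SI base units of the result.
Units of each symbol in U = -GMm/r:
  G (gravitational constant): m³/(kg·s²)
  M (mass): kg
  m (mass): kg
  r (distance): m  → in the denominator, contributes 1/m
  The minus sign does not affect the units.

Multiplying the contributions: [m³/(kg·s²)] · [kg] · [kg] · [1/m]
Adding exponents of each base unit: kg: 1, m: 2, s: -2
SI base units of gravitational potential energy: kg·m²/s²

Answer: kg·m²/s²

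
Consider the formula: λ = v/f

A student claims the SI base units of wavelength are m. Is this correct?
Units of each symbol in λ = v/f:
  v (wave speed): m/s
  f (frequency): 1/s  → in the denominator, contributes s

Multiplying the contributions: [m/s] · [s]
Adding exponents of each base unit: m: 1
SI base units of wavelength: m

The claimed units m match the derived units, so the claim is correct.

Answer: Yes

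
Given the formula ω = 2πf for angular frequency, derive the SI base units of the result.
Units of each symbol in ω = 2πf:
  f (frequency): 1/s
  The factor 2π is dimensionless.

Multiplying the contributions: [1/s]
Adding exponents of each base unit: s: -1
SI base units of angular frequency: 1/s

Answer: 1/s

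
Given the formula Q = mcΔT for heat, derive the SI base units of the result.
Units of each symbol in Q = mcΔT:
  m (mass): kg
  c (specific heat capacity, in J/(kg·K)): m²/(s²·K)
  ΔT (temperature change): K

Multiplying the contributions: [kg] · [m²/(s²·K)] · [K]
Adding exponents of each base unit: kg: 1, m: 2, s: -2
SI base units of heat: kg·m²/s²

Answer: kg·m²/s²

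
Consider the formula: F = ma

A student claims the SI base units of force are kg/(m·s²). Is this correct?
Units of each symbol in F = ma:
  m (mass): kg
  a (acceleration): m/s²

Multiplying the contributions: [kg] · [m/s²]
Adding exponents of each base unit: kg: 1, m: 1, s: -2
SI base units of force: kg·m/s²

The claimed units kg/(m·s²) (exponents kg: 1, m: -1, s: -2) do not match the derived units kg·m/s² (exponents kg: 1, m: 1, s: -2), so the claim is incorrect.

Answer: No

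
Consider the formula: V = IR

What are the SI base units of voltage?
Units of each symbol in V = IR:
  I (current): A
  R (resistance, in ohms): kg·m²/(s³·A²)

Multiplying the contributions: [A] · [kg·m²/(s³·A²)]
Adding exponents of each base unit: kg: 1, m: 2, s: -3, A: -1
SI base units of voltage: kg·m²/(s³·A)

Answer: kg·m²/(s³·A)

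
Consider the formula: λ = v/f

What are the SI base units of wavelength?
Units of each symbol in λ = v/f:
  v (wave speed): m/s
  f (frequency): 1/s  → in the denominator, contributes s

Multiplying the contributions: [m/s] · [s]
Adding exponents of each base unit: m: 1
SI base units of wavelength: m

Answer: m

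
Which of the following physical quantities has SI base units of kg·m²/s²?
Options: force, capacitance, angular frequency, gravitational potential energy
Checking the SI base units of each option:
  force (F = ma): kg·m/s²  ✗
  capacitance (C = Q/V): s⁴·A²/(kg·m²)  ✗
  angular frequency (ω = 2πf): 1/s  ✗
  gravitational potential energy (U = -GMm/r): kg·m²/s²  ✓ matches

Only gravitational potential energy has units kg·m²/s².

Answer: gravitational potential energy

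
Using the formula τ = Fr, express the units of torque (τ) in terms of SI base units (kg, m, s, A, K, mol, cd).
Units of each symbol in τ = Fr:
  F (force): kg·m/s²
  r (lever arm): m

Multiplying the contributions: [kg·m/s²] · [m]
Adding exponents of each base unit: kg: 1, m: 2, s: -2
SI base units of torque: kg·m²/s²

Answer: kg·m²/s²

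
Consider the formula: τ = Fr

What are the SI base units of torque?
Units of each symbol in τ = Fr:
  F (force): kg·m/s²
  r (lever arm): m

Multiplying the contributions: [kg·m/s²] · [m]
Adding exponents of each base unit: kg: 1, m: 2, s: -2
SI base units of torque: kg·m²/s²

Answer: kg·m²/s²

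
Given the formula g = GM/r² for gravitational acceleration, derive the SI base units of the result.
Units of each symbol in g = GM/r²:
  G (gravitational constant): m³/(kg·s²)
  M (mass): kg
  r (distance): m  → to the power 2 in the denominator, contributes 1/m²

Multiplying the contributions: [m³/(kg·s²)] · [kg] · [1/m²]
Adding exponents of each base unit: m: 1, s: -2
SI base units of gravitational acceleration: m/s²

Answer: m/s²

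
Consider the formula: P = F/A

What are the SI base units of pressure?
Units of each symbol in P = F/A:
  F (force): kg·m/s²
  A (area): m²  → in the denominator, contributes 1/m²

Multiplying the contributions: [kg·m/s²] · [1/m²]
Adding exponents of each base unit: kg: 1, m: -1, s: -2
SI base units of pressure: kg/(m·s²)

Answer: kg/(m·s²)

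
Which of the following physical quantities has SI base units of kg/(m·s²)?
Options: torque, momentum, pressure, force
Checking the SI base units of each option:
  torque (τ = Fr): kg·m²/s²  ✗
  momentum (p = mv): kg·m/s  ✗
  pressure (P = F/A): kg/(m·s²)  ✓ matches
  force (F = ma): kg·m/s²  ✗

Only pressure has units kg/(m·s²).

Answer: pressure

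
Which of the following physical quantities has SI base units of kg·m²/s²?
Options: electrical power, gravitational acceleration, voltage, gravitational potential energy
Checking the SI base units of each option:
  electrical power (P = IV): kg·m²/s³  ✗
  gravitational acceleration (g = GM/r²): m/s²  ✗
  voltage (V = IR): kg·m²/(s³·A)  ✗
  gravitational potential energy (U = -GMm/r): kg·m²/s²  ✓ matches

Only gravitational potential energy has units kg·m²/s².

Answer: gravitational potential energy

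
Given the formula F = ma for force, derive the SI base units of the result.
Units of each symbol in F = ma:
  m (mass): kg
  a (acceleration): m/s²

Multiplying the contributions: [kg] · [m/s²]
Adding exponents of each base unit: kg: 1, m: 1, s: -2
SI base units of force: kg·m/s²

Answer: kg·m/s²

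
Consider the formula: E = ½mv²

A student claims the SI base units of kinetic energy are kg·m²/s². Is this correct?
Units of each symbol in E = ½mv²:
  m (mass): kg
  v (speed): m/s  → to the power 2, contributes m²/s²
  The factor ½ is dimensionless.

Multiplying the contributions: [kg] · [m²/s²]
Adding exponents of each base unit: kg: 1, m: 2, s: -2
SI base units of kinetic energy: kg·m²/s²

The claimed units kg·m²/s² match the derived units, so the claim is correct.

Answer: Yes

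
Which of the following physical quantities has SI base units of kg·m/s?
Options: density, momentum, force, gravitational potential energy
Checking the SI base units of each option:
  density (ρ = m/V): kg/m³  ✗
  momentum (p = mv): kg·m/s  ✓ matches
  force (F = ma): kg·m/s²  ✗
  gravitational potential energy (U = -GMm/r): kg·m²/s²  ✗

Only momentum has units kg·m/s.

Answer: momentum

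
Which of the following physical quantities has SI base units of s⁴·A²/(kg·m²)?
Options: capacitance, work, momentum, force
Checking the SI base units of each option:
  capacitance (C = Q/V): s⁴·A²/(kg·m²)  ✓ matches
  work (W = Fd): kg·m²/s²  ✗
  momentum (p = mv): kg·m/s  ✗
  force (F = ma): kg·m/s²  ✗

Only capacitance has units s⁴·A²/(kg·m²).

Answer: capacitance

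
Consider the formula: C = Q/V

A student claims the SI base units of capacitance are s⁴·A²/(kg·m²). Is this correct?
Units of each symbol in C = Q/V:
  Q (charge, in coulombs): s·A
  V (voltage, in volts): kg·m²/(s³·A)  → in the denominator, contributes s³·A/(kg·m²)

Multiplying the contributions: [s·A] · [s³·A/(kg·m²)]
Adding exponents of each base unit: kg: -1, m: -2, s: 4, A: 2
SI base units of capacitance: s⁴·A²/(kg·m²)

The claimed units s⁴·A²/(kg·m²) match the derived units, so the claim is correct.

Answer: Yes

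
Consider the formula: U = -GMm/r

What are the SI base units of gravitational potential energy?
Units of each symbol in U = -GMm/r:
  G (gravitational constant): m³/(kg·s²)
  M (mass): kg
  m (mass): kg
  r (distance): m  → in the denominator, contributes 1/m
  The minus sign does not affect the units.

Multiplying the contributions: [m³/(kg·s²)] · [kg] · [kg] · [1/m]
Adding exponents of each base unit: kg: 1, m: 2, s: -2
SI base units of gravitational potential energy: kg·m²/s²

Answer: kg·m²/s²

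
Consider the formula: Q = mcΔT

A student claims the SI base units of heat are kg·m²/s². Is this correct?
Units of each symbol in Q = mcΔT:
  m (mass): kg
  c (specific heat capacity, in J/(kg·K)): m²/(s²·K)
  ΔT (temperature change): K

Multiplying the contributions: [kg] · [m²/(s²·K)] · [K]
Adding exponents of each base unit: kg: 1, m: 2, s: -2
SI base units of heat: kg·m²/s²

The claimed units kg·m²/s² match the derived units, so the claim is correct.

Answer: Yes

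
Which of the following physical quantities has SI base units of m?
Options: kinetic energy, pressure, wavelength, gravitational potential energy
Checking the SI base units of each option:
  kinetic energy (E = ½mv²): kg·m²/s²  ✗
  pressure (P = F/A): kg/(m·s²)  ✗
  wavelength (λ = v/f): m  ✓ matches
  gravitational potential energy (U = -GMm/r): kg·m²/s²  ✗

Only wavelength has units m.

Answer: wavelength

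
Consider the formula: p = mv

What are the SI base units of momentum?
Units of each symbol in p = mv:
  m (mass): kg
  v (velocity): m/s

Multiplying the contributions: [kg] · [m/s]
Adding exponents of each base unit: kg: 1, m: 1, s: -1
SI base units of momentum: kg·m/s

Answer: kg·m/s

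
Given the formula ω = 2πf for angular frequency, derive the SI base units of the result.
Units of each symbol in ω = 2πf:
  f (frequency): 1/s
  The factor 2π is dimensionless.

Multiplying the contributions: [1/s]
Adding exponents of each base unit: s: -1
SI base units of angular frequency: 1/s

Answer: 1/s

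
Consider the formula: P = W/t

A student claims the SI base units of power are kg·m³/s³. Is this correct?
Units of each symbol in P = W/t:
  W (work): kg·m²/s²
  t (time): s  → in the denominator, contributes 1/s

Multiplying the contributions: [kg·m²/s²] · [1/s]
Adding exponents of each base unit: kg: 1, m: 2, s: -3
SI base units of power: kg·m²/s³

The claimed units kg·m³/s³ (exponents kg: 1, m: 3, s: -3) do not match the derived units kg·m²/s³ (exponents kg: 1, m: 2, s: -3), so the claim is incorrect.

Answer: No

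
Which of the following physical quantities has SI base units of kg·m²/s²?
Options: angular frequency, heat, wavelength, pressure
Checking the SI base units of each option:
  angular frequency (ω = 2πf): 1/s  ✗
  heat (Q = mcΔT): kg·m²/s²  ✓ matches
  wavelength (λ = v/f): m  ✗
  pressure (P = F/A): kg/(m·s²)  ✗

Only heat has units kg·m²/s².

Answer: heat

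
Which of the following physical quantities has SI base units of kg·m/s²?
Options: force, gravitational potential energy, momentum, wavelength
Checking the SI base units of each option:
  force (F = ma): kg·m/s²  ✓ matches
  gravitational potential energy (U = -GMm/r): kg·m²/s²  ✗
  momentum (p = mv): kg·m/s  ✗
  wavelength (λ = v/f): m  ✗

Only force has units kg·m/s².

Answer: force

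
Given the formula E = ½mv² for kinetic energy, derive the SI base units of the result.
Units of each symbol in E = ½mv²:
  m (mass): kg
  v (speed): m/s  → to the power 2, contributes m²/s²
  The factor ½ is dimensionless.

Multiplying the contributions: [kg] · [m²/s²]
Adding exponents of each base unit: kg: 1, m: 2, s: -2
SI base units of kinetic energy: kg·m²/s²

Answer: kg·m²/s²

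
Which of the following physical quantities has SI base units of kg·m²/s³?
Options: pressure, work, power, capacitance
Checking the SI base units of each option:
  pressure (P = F/A): kg/(m·s²)  ✗
  work (W = Fd): kg·m²/s²  ✗
  power (P = W/t): kg·m²/s³  ✓ matches
  capacitance (C = Q/V): s⁴·A²/(kg·m²)  ✗

Only power has units kg·m²/s³.

Answer: power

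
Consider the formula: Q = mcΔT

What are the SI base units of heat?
Units of each symbol in Q = mcΔT:
  m (mass): kg
  c (specific heat capacity, in J/(kg·K)): m²/(s²·K)
  ΔT (temperature change): K

Multiplying the contributions: [kg] · [m²/(s²·K)] · [K]
Adding exponents of each base unit: kg: 1, m: 2, s: -2
SI base units of heat: kg·m²/s²

Answer: kg·m²/s²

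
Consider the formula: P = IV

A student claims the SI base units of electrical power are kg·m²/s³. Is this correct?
Units of each symbol in P = IV:
  I (current): A
  V (voltage, in volts): kg·m²/(s³·A)

Multiplying the contributions: [A] · [kg·m²/(s³·A)]
Adding exponents of each base unit: kg: 1, m: 2, s: -3
SI base units of electrical power: kg·m²/s³

The claimed units kg·m²/s³ match the derived units, so the claim is correct.

Answer: Yes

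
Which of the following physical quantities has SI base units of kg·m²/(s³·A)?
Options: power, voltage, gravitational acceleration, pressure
Checking the SI base units of each option:
  power (P = W/t): kg·m²/s³  ✗
  voltage (V = IR): kg·m²/(s³·A)  ✓ matches
  gravitational acceleration (g = GM/r²): m/s²  ✗
  pressure (P = F/A): kg/(m·s²)  ✗

Only voltage has units kg·m²/(s³·A).

Answer: voltage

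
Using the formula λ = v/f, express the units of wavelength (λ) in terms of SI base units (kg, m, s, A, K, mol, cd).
Units of each symbol in λ = v/f:
  v (wave speed): m/s
  f (frequency): 1/s  → in the denominator, contributes s

Multiplying the contributions: [m/s] · [s]
Adding exponents of each base unit: m: 1
SI base units of wavelength: m

Answer: m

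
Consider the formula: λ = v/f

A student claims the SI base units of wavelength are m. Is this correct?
Units of each symbol in λ = v/f:
  v (wave speed): m/s
  f (frequency): 1/s  → in the denominator, contributes s

Multiplying the contributions: [m/s] · [s]
Adding exponents of each base unit: m: 1
SI base units of wavelength: m

The claimed units m match the derived units, so the claim is correct.

Answer: Yes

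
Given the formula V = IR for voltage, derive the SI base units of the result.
Units of each symbol in V = IR:
  I (current): A
  R (resistance, in ohms): kg·m²/(s³·A²)

Multiplying the contributions: [A] · [kg·m²/(s³·A²)]
Adding exponents of each base unit: kg: 1, m: 2, s: -3, A: -1
SI base units of voltage: kg·m²/(s³·A)

Answer: kg·m²/(s³·A)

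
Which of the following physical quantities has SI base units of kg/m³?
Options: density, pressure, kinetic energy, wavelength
Checking the SI base units of each option:
  density (ρ = m/V): kg/m³  ✓ matches
  pressure (P = F/A): kg/(m·s²)  ✗
  kinetic energy (E = ½mv²): kg·m²/s²  ✗
  wavelength (λ = v/f): m  ✗

Only density has units kg/m³.

Answer: density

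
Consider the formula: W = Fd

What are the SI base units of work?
Units of each symbol in W = Fd:
  F (force): kg·m/s²
  d (displacement): m

Multiplying the contributions: [kg·m/s²] · [m]
Adding exponents of each base unit: kg: 1, m: 2, s: -2
SI base units of work: kg·m²/s²

Answer: kg·m²/s²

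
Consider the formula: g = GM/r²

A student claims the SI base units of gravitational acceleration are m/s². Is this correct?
Units of each symbol in g = GM/r²:
  G (gravitational constant): m³/(kg·s²)
  M (mass): kg
  r (distance): m  → to the power 2 in the denominator, contributes 1/m²

Multiplying the contributions: [m³/(kg·s²)] · [kg] · [1/m²]
Adding exponents of each base unit: m: 1, s: -2
SI base units of gravitational acceleration: m/s²

The claimed units m/s² match the derived units, so the claim is correct.

Answer: Yes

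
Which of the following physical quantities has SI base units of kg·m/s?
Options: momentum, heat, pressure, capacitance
Checking the SI base units of each option:
  momentum (p = mv): kg·m/s  ✓ matches
  heat (Q = mcΔT): kg·m²/s²  ✗
  pressure (P = F/A): kg/(m·s²)  ✗
  capacitance (C = Q/V): s⁴·A²/(kg·m²)  ✗

Only momentum has units kg·m/s.

Answer: momentum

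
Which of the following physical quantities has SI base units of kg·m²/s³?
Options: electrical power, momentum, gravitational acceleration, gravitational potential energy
Checking the SI base units of each option:
  electrical power (P = IV): kg·m²/s³  ✓ matches
  momentum (p = mv): kg·m/s  ✗
  gravitational acceleration (g = GM/r²): m/s²  ✗
  gravitational potential energy (U = -GMm/r): kg·m²/s²  ✗

Only electrical power has units kg·m²/s³.

Answer: electrical power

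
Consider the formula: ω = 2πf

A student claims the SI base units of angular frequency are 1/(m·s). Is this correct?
Units of each symbol in ω = 2πf:
  f (frequency): 1/s
  The factor 2π is dimensionless.

Multiplying the contributions: [1/s]
Adding exponents of each base unit: s: -1
SI base units of angular frequency: 1/s

The claimed units 1/(m·s) (exponents m: -1, s: -1) do not match the derived units 1/s (exponents s: -1), so the claim is incorrect.

Answer: No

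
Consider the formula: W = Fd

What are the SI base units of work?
Units of each symbol in W = Fd:
  F (force): kg·m/s²
  d (displacement): m

Multiplying the contributions: [kg·m/s²] · [m]
Adding exponents of each base unit: kg: 1, m: 2, s: -2
SI base units of work: kg·m²/s²

Answer: kg·m²/s²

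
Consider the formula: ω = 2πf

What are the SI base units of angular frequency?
Units of each symbol in ω = 2πf:
  f (frequency): 1/s
  The factor 2π is dimensionless.

Multiplying the contributions: [1/s]
Adding exponents of each base unit: s: -1
SI base units of angular frequency: 1/s

Answer: 1/s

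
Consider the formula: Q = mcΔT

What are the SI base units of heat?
Units of each symbol in Q = mcΔT:
  m (mass): kg
  c (specific heat capacity, in J/(kg·K)): m²/(s²·K)
  ΔT (temperature change): K

Multiplying the contributions: [kg] · [m²/(s²·K)] · [K]
Adding exponents of each base unit: kg: 1, m: 2, s: -2
SI base units of heat: kg·m²/s²

Answer: kg·m²/s²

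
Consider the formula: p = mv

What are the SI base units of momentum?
Units of each symbol in p = mv:
  m (mass): kg
  v (velocity): m/s

Multiplying the contributions: [kg] · [m/s]
Adding exponents of each base unit: kg: 1, m: 1, s: -1
SI base units of momentum: kg·m/s

Answer: kg·m/s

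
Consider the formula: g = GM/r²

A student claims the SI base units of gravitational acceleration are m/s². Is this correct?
Units of each symbol in g = GM/r²:
  G (gravitational constant): m³/(kg·s²)
  M (mass): kg
  r (distance): m  → to the power 2 in the denominator, contributes 1/m²

Multiplying the contributions: [m³/(kg·s²)] · [kg] · [1/m²]
Adding exponents of each base unit: m: 1, s: -2
SI base units of gravitational acceleration: m/s²

The claimed units m/s² match the derived units, so the claim is correct.

Answer: Yes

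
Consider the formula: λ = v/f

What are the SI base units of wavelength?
Units of each symbol in λ = v/f:
  v (wave speed): m/s
  f (frequency): 1/s  → in the denominator, contributes s

Multiplying the contributions: [m/s] · [s]
Adding exponents of each base unit: m: 1
SI base units of wavelength: m

Answer: m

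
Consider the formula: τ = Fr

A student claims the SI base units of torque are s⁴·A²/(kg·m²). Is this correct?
Units of each symbol in τ = Fr:
  F (force): kg·m/s²
  r (lever arm): m

Multiplying the contributions: [kg·m/s²] · [m]
Adding exponents of each base unit: kg: 1, m: 2, s: -2
SI base units of torque: kg·m²/s²

The claimed units s⁴·A²/(kg·m²) (exponents kg: -1, m: -2, s: 4, A: 2) do not match the derived units kg·m²/s² (exponents kg: 1, m: 2, s: -2), so the claim is incorrect.

Answer: No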